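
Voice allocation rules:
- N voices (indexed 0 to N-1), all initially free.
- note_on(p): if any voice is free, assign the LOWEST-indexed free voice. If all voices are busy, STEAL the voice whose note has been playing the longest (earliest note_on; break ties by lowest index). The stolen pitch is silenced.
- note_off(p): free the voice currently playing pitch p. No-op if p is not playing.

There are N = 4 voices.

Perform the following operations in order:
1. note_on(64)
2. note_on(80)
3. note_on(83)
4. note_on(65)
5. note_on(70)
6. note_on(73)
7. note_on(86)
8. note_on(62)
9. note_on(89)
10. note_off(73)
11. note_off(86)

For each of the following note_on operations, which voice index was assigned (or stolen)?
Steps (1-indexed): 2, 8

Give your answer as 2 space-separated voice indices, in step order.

Answer: 1 3

Derivation:
Op 1: note_on(64): voice 0 is free -> assigned | voices=[64 - - -]
Op 2: note_on(80): voice 1 is free -> assigned | voices=[64 80 - -]
Op 3: note_on(83): voice 2 is free -> assigned | voices=[64 80 83 -]
Op 4: note_on(65): voice 3 is free -> assigned | voices=[64 80 83 65]
Op 5: note_on(70): all voices busy, STEAL voice 0 (pitch 64, oldest) -> assign | voices=[70 80 83 65]
Op 6: note_on(73): all voices busy, STEAL voice 1 (pitch 80, oldest) -> assign | voices=[70 73 83 65]
Op 7: note_on(86): all voices busy, STEAL voice 2 (pitch 83, oldest) -> assign | voices=[70 73 86 65]
Op 8: note_on(62): all voices busy, STEAL voice 3 (pitch 65, oldest) -> assign | voices=[70 73 86 62]
Op 9: note_on(89): all voices busy, STEAL voice 0 (pitch 70, oldest) -> assign | voices=[89 73 86 62]
Op 10: note_off(73): free voice 1 | voices=[89 - 86 62]
Op 11: note_off(86): free voice 2 | voices=[89 - - 62]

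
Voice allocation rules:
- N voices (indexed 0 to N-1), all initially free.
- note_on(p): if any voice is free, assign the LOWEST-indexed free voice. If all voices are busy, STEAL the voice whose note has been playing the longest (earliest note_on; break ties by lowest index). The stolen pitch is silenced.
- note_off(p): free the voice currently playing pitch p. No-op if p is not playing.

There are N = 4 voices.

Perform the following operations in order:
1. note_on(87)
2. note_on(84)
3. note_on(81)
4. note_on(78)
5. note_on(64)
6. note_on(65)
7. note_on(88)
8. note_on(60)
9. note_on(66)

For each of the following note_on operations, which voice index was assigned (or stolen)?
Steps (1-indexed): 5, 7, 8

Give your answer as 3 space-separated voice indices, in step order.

Answer: 0 2 3

Derivation:
Op 1: note_on(87): voice 0 is free -> assigned | voices=[87 - - -]
Op 2: note_on(84): voice 1 is free -> assigned | voices=[87 84 - -]
Op 3: note_on(81): voice 2 is free -> assigned | voices=[87 84 81 -]
Op 4: note_on(78): voice 3 is free -> assigned | voices=[87 84 81 78]
Op 5: note_on(64): all voices busy, STEAL voice 0 (pitch 87, oldest) -> assign | voices=[64 84 81 78]
Op 6: note_on(65): all voices busy, STEAL voice 1 (pitch 84, oldest) -> assign | voices=[64 65 81 78]
Op 7: note_on(88): all voices busy, STEAL voice 2 (pitch 81, oldest) -> assign | voices=[64 65 88 78]
Op 8: note_on(60): all voices busy, STEAL voice 3 (pitch 78, oldest) -> assign | voices=[64 65 88 60]
Op 9: note_on(66): all voices busy, STEAL voice 0 (pitch 64, oldest) -> assign | voices=[66 65 88 60]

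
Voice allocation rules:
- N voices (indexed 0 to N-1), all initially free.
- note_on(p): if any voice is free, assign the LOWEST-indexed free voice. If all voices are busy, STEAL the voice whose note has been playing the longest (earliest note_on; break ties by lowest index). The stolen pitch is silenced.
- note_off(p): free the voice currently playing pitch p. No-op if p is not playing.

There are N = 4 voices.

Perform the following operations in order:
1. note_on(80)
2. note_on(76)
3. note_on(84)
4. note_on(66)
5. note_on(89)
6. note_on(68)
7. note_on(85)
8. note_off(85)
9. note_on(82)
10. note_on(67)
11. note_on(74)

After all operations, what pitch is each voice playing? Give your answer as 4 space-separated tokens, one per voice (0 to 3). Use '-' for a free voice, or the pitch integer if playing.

Answer: 74 68 82 67

Derivation:
Op 1: note_on(80): voice 0 is free -> assigned | voices=[80 - - -]
Op 2: note_on(76): voice 1 is free -> assigned | voices=[80 76 - -]
Op 3: note_on(84): voice 2 is free -> assigned | voices=[80 76 84 -]
Op 4: note_on(66): voice 3 is free -> assigned | voices=[80 76 84 66]
Op 5: note_on(89): all voices busy, STEAL voice 0 (pitch 80, oldest) -> assign | voices=[89 76 84 66]
Op 6: note_on(68): all voices busy, STEAL voice 1 (pitch 76, oldest) -> assign | voices=[89 68 84 66]
Op 7: note_on(85): all voices busy, STEAL voice 2 (pitch 84, oldest) -> assign | voices=[89 68 85 66]
Op 8: note_off(85): free voice 2 | voices=[89 68 - 66]
Op 9: note_on(82): voice 2 is free -> assigned | voices=[89 68 82 66]
Op 10: note_on(67): all voices busy, STEAL voice 3 (pitch 66, oldest) -> assign | voices=[89 68 82 67]
Op 11: note_on(74): all voices busy, STEAL voice 0 (pitch 89, oldest) -> assign | voices=[74 68 82 67]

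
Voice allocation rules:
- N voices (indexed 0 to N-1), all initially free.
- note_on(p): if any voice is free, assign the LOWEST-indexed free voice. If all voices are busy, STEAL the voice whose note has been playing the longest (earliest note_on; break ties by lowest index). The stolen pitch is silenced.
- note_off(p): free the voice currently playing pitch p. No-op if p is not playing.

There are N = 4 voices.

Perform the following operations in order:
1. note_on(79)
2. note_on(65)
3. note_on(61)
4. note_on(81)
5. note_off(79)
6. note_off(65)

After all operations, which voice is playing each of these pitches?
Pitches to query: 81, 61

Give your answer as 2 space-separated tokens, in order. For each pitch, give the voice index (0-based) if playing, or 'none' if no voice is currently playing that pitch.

Answer: 3 2

Derivation:
Op 1: note_on(79): voice 0 is free -> assigned | voices=[79 - - -]
Op 2: note_on(65): voice 1 is free -> assigned | voices=[79 65 - -]
Op 3: note_on(61): voice 2 is free -> assigned | voices=[79 65 61 -]
Op 4: note_on(81): voice 3 is free -> assigned | voices=[79 65 61 81]
Op 5: note_off(79): free voice 0 | voices=[- 65 61 81]
Op 6: note_off(65): free voice 1 | voices=[- - 61 81]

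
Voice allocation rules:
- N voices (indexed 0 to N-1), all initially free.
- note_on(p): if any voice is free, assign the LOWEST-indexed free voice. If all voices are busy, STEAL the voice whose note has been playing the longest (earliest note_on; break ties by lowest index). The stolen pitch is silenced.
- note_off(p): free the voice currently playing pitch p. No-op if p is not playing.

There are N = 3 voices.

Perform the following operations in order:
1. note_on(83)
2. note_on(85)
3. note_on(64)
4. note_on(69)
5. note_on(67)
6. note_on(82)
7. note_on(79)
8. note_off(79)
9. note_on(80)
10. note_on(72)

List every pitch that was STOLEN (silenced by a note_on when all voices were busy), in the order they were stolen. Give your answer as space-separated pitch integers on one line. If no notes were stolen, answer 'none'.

Answer: 83 85 64 69 67

Derivation:
Op 1: note_on(83): voice 0 is free -> assigned | voices=[83 - -]
Op 2: note_on(85): voice 1 is free -> assigned | voices=[83 85 -]
Op 3: note_on(64): voice 2 is free -> assigned | voices=[83 85 64]
Op 4: note_on(69): all voices busy, STEAL voice 0 (pitch 83, oldest) -> assign | voices=[69 85 64]
Op 5: note_on(67): all voices busy, STEAL voice 1 (pitch 85, oldest) -> assign | voices=[69 67 64]
Op 6: note_on(82): all voices busy, STEAL voice 2 (pitch 64, oldest) -> assign | voices=[69 67 82]
Op 7: note_on(79): all voices busy, STEAL voice 0 (pitch 69, oldest) -> assign | voices=[79 67 82]
Op 8: note_off(79): free voice 0 | voices=[- 67 82]
Op 9: note_on(80): voice 0 is free -> assigned | voices=[80 67 82]
Op 10: note_on(72): all voices busy, STEAL voice 1 (pitch 67, oldest) -> assign | voices=[80 72 82]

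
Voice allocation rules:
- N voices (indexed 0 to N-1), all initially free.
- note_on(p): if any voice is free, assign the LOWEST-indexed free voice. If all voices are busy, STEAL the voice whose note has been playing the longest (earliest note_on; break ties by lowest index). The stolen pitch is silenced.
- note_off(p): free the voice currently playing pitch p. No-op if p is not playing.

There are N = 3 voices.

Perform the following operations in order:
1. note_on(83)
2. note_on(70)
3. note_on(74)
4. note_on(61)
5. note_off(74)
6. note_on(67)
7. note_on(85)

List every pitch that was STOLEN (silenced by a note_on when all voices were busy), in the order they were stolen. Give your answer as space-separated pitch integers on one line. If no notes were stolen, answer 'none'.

Op 1: note_on(83): voice 0 is free -> assigned | voices=[83 - -]
Op 2: note_on(70): voice 1 is free -> assigned | voices=[83 70 -]
Op 3: note_on(74): voice 2 is free -> assigned | voices=[83 70 74]
Op 4: note_on(61): all voices busy, STEAL voice 0 (pitch 83, oldest) -> assign | voices=[61 70 74]
Op 5: note_off(74): free voice 2 | voices=[61 70 -]
Op 6: note_on(67): voice 2 is free -> assigned | voices=[61 70 67]
Op 7: note_on(85): all voices busy, STEAL voice 1 (pitch 70, oldest) -> assign | voices=[61 85 67]

Answer: 83 70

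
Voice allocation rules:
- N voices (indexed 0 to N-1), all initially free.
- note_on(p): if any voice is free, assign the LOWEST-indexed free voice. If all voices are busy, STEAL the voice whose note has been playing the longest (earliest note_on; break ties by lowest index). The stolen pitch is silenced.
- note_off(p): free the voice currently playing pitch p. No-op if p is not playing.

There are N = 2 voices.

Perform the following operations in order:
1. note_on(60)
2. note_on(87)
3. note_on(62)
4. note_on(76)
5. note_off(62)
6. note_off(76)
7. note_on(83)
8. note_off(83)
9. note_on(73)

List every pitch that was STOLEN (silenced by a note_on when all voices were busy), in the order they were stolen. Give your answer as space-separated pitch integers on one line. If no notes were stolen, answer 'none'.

Answer: 60 87

Derivation:
Op 1: note_on(60): voice 0 is free -> assigned | voices=[60 -]
Op 2: note_on(87): voice 1 is free -> assigned | voices=[60 87]
Op 3: note_on(62): all voices busy, STEAL voice 0 (pitch 60, oldest) -> assign | voices=[62 87]
Op 4: note_on(76): all voices busy, STEAL voice 1 (pitch 87, oldest) -> assign | voices=[62 76]
Op 5: note_off(62): free voice 0 | voices=[- 76]
Op 6: note_off(76): free voice 1 | voices=[- -]
Op 7: note_on(83): voice 0 is free -> assigned | voices=[83 -]
Op 8: note_off(83): free voice 0 | voices=[- -]
Op 9: note_on(73): voice 0 is free -> assigned | voices=[73 -]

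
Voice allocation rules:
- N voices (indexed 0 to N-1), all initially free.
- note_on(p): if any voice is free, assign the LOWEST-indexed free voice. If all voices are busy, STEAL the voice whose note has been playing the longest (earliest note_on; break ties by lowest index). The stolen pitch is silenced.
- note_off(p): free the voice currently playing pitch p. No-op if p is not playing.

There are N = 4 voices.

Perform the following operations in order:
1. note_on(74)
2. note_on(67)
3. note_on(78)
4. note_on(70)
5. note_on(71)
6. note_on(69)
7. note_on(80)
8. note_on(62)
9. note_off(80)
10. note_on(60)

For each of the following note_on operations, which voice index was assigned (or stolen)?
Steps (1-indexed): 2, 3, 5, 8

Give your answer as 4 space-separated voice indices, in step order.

Op 1: note_on(74): voice 0 is free -> assigned | voices=[74 - - -]
Op 2: note_on(67): voice 1 is free -> assigned | voices=[74 67 - -]
Op 3: note_on(78): voice 2 is free -> assigned | voices=[74 67 78 -]
Op 4: note_on(70): voice 3 is free -> assigned | voices=[74 67 78 70]
Op 5: note_on(71): all voices busy, STEAL voice 0 (pitch 74, oldest) -> assign | voices=[71 67 78 70]
Op 6: note_on(69): all voices busy, STEAL voice 1 (pitch 67, oldest) -> assign | voices=[71 69 78 70]
Op 7: note_on(80): all voices busy, STEAL voice 2 (pitch 78, oldest) -> assign | voices=[71 69 80 70]
Op 8: note_on(62): all voices busy, STEAL voice 3 (pitch 70, oldest) -> assign | voices=[71 69 80 62]
Op 9: note_off(80): free voice 2 | voices=[71 69 - 62]
Op 10: note_on(60): voice 2 is free -> assigned | voices=[71 69 60 62]

Answer: 1 2 0 3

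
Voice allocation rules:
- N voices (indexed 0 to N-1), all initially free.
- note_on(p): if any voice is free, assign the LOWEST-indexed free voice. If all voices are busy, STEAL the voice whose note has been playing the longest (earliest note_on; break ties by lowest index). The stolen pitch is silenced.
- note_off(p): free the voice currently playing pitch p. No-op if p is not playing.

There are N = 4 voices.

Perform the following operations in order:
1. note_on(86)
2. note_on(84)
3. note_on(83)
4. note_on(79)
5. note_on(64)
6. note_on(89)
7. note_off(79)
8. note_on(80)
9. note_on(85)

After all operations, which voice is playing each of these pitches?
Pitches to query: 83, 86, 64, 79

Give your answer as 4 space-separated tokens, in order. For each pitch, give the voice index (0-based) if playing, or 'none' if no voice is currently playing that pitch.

Answer: none none 0 none

Derivation:
Op 1: note_on(86): voice 0 is free -> assigned | voices=[86 - - -]
Op 2: note_on(84): voice 1 is free -> assigned | voices=[86 84 - -]
Op 3: note_on(83): voice 2 is free -> assigned | voices=[86 84 83 -]
Op 4: note_on(79): voice 3 is free -> assigned | voices=[86 84 83 79]
Op 5: note_on(64): all voices busy, STEAL voice 0 (pitch 86, oldest) -> assign | voices=[64 84 83 79]
Op 6: note_on(89): all voices busy, STEAL voice 1 (pitch 84, oldest) -> assign | voices=[64 89 83 79]
Op 7: note_off(79): free voice 3 | voices=[64 89 83 -]
Op 8: note_on(80): voice 3 is free -> assigned | voices=[64 89 83 80]
Op 9: note_on(85): all voices busy, STEAL voice 2 (pitch 83, oldest) -> assign | voices=[64 89 85 80]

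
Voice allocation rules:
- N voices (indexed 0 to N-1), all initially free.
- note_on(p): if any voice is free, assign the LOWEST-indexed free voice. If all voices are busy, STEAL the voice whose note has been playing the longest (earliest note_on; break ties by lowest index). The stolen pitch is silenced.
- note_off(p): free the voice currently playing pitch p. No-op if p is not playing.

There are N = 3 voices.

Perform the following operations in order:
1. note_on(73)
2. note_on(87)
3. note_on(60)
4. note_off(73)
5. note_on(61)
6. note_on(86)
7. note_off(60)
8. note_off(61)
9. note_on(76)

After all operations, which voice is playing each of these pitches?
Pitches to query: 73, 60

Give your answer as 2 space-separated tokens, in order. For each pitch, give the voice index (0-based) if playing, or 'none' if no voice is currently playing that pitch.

Op 1: note_on(73): voice 0 is free -> assigned | voices=[73 - -]
Op 2: note_on(87): voice 1 is free -> assigned | voices=[73 87 -]
Op 3: note_on(60): voice 2 is free -> assigned | voices=[73 87 60]
Op 4: note_off(73): free voice 0 | voices=[- 87 60]
Op 5: note_on(61): voice 0 is free -> assigned | voices=[61 87 60]
Op 6: note_on(86): all voices busy, STEAL voice 1 (pitch 87, oldest) -> assign | voices=[61 86 60]
Op 7: note_off(60): free voice 2 | voices=[61 86 -]
Op 8: note_off(61): free voice 0 | voices=[- 86 -]
Op 9: note_on(76): voice 0 is free -> assigned | voices=[76 86 -]

Answer: none none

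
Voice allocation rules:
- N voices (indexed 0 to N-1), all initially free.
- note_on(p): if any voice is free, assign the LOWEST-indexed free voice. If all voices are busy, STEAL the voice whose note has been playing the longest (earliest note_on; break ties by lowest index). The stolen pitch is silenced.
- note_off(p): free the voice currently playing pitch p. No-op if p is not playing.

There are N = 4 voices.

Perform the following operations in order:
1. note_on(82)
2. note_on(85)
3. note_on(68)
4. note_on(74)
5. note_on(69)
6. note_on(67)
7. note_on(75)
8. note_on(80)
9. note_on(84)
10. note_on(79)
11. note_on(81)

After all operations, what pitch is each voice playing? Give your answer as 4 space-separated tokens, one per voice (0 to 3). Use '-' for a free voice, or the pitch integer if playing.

Op 1: note_on(82): voice 0 is free -> assigned | voices=[82 - - -]
Op 2: note_on(85): voice 1 is free -> assigned | voices=[82 85 - -]
Op 3: note_on(68): voice 2 is free -> assigned | voices=[82 85 68 -]
Op 4: note_on(74): voice 3 is free -> assigned | voices=[82 85 68 74]
Op 5: note_on(69): all voices busy, STEAL voice 0 (pitch 82, oldest) -> assign | voices=[69 85 68 74]
Op 6: note_on(67): all voices busy, STEAL voice 1 (pitch 85, oldest) -> assign | voices=[69 67 68 74]
Op 7: note_on(75): all voices busy, STEAL voice 2 (pitch 68, oldest) -> assign | voices=[69 67 75 74]
Op 8: note_on(80): all voices busy, STEAL voice 3 (pitch 74, oldest) -> assign | voices=[69 67 75 80]
Op 9: note_on(84): all voices busy, STEAL voice 0 (pitch 69, oldest) -> assign | voices=[84 67 75 80]
Op 10: note_on(79): all voices busy, STEAL voice 1 (pitch 67, oldest) -> assign | voices=[84 79 75 80]
Op 11: note_on(81): all voices busy, STEAL voice 2 (pitch 75, oldest) -> assign | voices=[84 79 81 80]

Answer: 84 79 81 80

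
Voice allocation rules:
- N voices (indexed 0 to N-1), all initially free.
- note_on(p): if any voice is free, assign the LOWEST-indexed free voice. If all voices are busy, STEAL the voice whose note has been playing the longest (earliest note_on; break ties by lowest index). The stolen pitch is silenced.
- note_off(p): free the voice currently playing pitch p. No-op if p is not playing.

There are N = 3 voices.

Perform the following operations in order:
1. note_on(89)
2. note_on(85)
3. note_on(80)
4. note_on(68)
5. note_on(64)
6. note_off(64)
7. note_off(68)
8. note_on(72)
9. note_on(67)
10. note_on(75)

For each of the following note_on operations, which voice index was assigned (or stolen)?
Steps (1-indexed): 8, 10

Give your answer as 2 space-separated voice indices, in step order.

Answer: 0 2

Derivation:
Op 1: note_on(89): voice 0 is free -> assigned | voices=[89 - -]
Op 2: note_on(85): voice 1 is free -> assigned | voices=[89 85 -]
Op 3: note_on(80): voice 2 is free -> assigned | voices=[89 85 80]
Op 4: note_on(68): all voices busy, STEAL voice 0 (pitch 89, oldest) -> assign | voices=[68 85 80]
Op 5: note_on(64): all voices busy, STEAL voice 1 (pitch 85, oldest) -> assign | voices=[68 64 80]
Op 6: note_off(64): free voice 1 | voices=[68 - 80]
Op 7: note_off(68): free voice 0 | voices=[- - 80]
Op 8: note_on(72): voice 0 is free -> assigned | voices=[72 - 80]
Op 9: note_on(67): voice 1 is free -> assigned | voices=[72 67 80]
Op 10: note_on(75): all voices busy, STEAL voice 2 (pitch 80, oldest) -> assign | voices=[72 67 75]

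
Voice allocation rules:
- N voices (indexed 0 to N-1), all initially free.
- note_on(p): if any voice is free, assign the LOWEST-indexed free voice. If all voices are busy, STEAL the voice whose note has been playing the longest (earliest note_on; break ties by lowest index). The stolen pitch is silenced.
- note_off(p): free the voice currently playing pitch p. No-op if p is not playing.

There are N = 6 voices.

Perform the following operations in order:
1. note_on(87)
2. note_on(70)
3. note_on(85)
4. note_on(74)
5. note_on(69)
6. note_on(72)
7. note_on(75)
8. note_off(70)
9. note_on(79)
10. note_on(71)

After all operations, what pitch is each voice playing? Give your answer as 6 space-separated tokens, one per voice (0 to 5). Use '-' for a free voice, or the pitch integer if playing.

Op 1: note_on(87): voice 0 is free -> assigned | voices=[87 - - - - -]
Op 2: note_on(70): voice 1 is free -> assigned | voices=[87 70 - - - -]
Op 3: note_on(85): voice 2 is free -> assigned | voices=[87 70 85 - - -]
Op 4: note_on(74): voice 3 is free -> assigned | voices=[87 70 85 74 - -]
Op 5: note_on(69): voice 4 is free -> assigned | voices=[87 70 85 74 69 -]
Op 6: note_on(72): voice 5 is free -> assigned | voices=[87 70 85 74 69 72]
Op 7: note_on(75): all voices busy, STEAL voice 0 (pitch 87, oldest) -> assign | voices=[75 70 85 74 69 72]
Op 8: note_off(70): free voice 1 | voices=[75 - 85 74 69 72]
Op 9: note_on(79): voice 1 is free -> assigned | voices=[75 79 85 74 69 72]
Op 10: note_on(71): all voices busy, STEAL voice 2 (pitch 85, oldest) -> assign | voices=[75 79 71 74 69 72]

Answer: 75 79 71 74 69 72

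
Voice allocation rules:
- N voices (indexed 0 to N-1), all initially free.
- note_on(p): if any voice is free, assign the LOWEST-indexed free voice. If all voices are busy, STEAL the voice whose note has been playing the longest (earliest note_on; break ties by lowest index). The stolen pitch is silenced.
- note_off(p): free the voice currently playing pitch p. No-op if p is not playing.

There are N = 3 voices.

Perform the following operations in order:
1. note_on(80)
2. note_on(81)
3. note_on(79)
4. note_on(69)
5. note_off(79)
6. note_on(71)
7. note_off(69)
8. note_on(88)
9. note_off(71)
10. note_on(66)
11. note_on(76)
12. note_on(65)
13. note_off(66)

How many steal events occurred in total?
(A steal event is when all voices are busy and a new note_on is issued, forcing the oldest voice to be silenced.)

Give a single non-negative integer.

Answer: 3

Derivation:
Op 1: note_on(80): voice 0 is free -> assigned | voices=[80 - -]
Op 2: note_on(81): voice 1 is free -> assigned | voices=[80 81 -]
Op 3: note_on(79): voice 2 is free -> assigned | voices=[80 81 79]
Op 4: note_on(69): all voices busy, STEAL voice 0 (pitch 80, oldest) -> assign | voices=[69 81 79]
Op 5: note_off(79): free voice 2 | voices=[69 81 -]
Op 6: note_on(71): voice 2 is free -> assigned | voices=[69 81 71]
Op 7: note_off(69): free voice 0 | voices=[- 81 71]
Op 8: note_on(88): voice 0 is free -> assigned | voices=[88 81 71]
Op 9: note_off(71): free voice 2 | voices=[88 81 -]
Op 10: note_on(66): voice 2 is free -> assigned | voices=[88 81 66]
Op 11: note_on(76): all voices busy, STEAL voice 1 (pitch 81, oldest) -> assign | voices=[88 76 66]
Op 12: note_on(65): all voices busy, STEAL voice 0 (pitch 88, oldest) -> assign | voices=[65 76 66]
Op 13: note_off(66): free voice 2 | voices=[65 76 -]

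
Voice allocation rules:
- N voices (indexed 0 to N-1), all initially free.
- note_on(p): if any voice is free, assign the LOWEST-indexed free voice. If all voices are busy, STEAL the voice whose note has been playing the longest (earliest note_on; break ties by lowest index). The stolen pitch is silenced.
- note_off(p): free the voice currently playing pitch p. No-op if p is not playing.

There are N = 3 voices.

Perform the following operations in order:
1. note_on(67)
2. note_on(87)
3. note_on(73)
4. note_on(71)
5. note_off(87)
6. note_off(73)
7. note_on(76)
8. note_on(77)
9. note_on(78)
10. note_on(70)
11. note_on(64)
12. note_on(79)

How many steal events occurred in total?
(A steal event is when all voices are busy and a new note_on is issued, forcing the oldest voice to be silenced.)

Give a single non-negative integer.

Op 1: note_on(67): voice 0 is free -> assigned | voices=[67 - -]
Op 2: note_on(87): voice 1 is free -> assigned | voices=[67 87 -]
Op 3: note_on(73): voice 2 is free -> assigned | voices=[67 87 73]
Op 4: note_on(71): all voices busy, STEAL voice 0 (pitch 67, oldest) -> assign | voices=[71 87 73]
Op 5: note_off(87): free voice 1 | voices=[71 - 73]
Op 6: note_off(73): free voice 2 | voices=[71 - -]
Op 7: note_on(76): voice 1 is free -> assigned | voices=[71 76 -]
Op 8: note_on(77): voice 2 is free -> assigned | voices=[71 76 77]
Op 9: note_on(78): all voices busy, STEAL voice 0 (pitch 71, oldest) -> assign | voices=[78 76 77]
Op 10: note_on(70): all voices busy, STEAL voice 1 (pitch 76, oldest) -> assign | voices=[78 70 77]
Op 11: note_on(64): all voices busy, STEAL voice 2 (pitch 77, oldest) -> assign | voices=[78 70 64]
Op 12: note_on(79): all voices busy, STEAL voice 0 (pitch 78, oldest) -> assign | voices=[79 70 64]

Answer: 5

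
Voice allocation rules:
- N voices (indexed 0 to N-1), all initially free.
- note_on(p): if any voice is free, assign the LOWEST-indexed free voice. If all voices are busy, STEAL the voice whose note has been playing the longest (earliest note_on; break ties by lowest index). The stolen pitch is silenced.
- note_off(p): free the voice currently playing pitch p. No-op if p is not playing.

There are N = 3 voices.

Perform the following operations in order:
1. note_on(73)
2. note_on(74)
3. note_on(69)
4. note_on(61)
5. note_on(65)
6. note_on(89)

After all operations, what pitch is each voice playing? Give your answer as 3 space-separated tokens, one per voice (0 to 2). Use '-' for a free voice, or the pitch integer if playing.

Answer: 61 65 89

Derivation:
Op 1: note_on(73): voice 0 is free -> assigned | voices=[73 - -]
Op 2: note_on(74): voice 1 is free -> assigned | voices=[73 74 -]
Op 3: note_on(69): voice 2 is free -> assigned | voices=[73 74 69]
Op 4: note_on(61): all voices busy, STEAL voice 0 (pitch 73, oldest) -> assign | voices=[61 74 69]
Op 5: note_on(65): all voices busy, STEAL voice 1 (pitch 74, oldest) -> assign | voices=[61 65 69]
Op 6: note_on(89): all voices busy, STEAL voice 2 (pitch 69, oldest) -> assign | voices=[61 65 89]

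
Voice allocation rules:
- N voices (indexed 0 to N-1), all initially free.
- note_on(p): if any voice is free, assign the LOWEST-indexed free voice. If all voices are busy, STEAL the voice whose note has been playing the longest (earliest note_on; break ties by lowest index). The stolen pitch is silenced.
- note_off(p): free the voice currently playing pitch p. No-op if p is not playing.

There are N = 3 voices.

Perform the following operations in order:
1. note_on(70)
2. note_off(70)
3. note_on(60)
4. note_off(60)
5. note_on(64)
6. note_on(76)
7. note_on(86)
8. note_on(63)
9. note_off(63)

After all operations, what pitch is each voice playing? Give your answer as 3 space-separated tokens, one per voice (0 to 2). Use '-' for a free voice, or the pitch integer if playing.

Op 1: note_on(70): voice 0 is free -> assigned | voices=[70 - -]
Op 2: note_off(70): free voice 0 | voices=[- - -]
Op 3: note_on(60): voice 0 is free -> assigned | voices=[60 - -]
Op 4: note_off(60): free voice 0 | voices=[- - -]
Op 5: note_on(64): voice 0 is free -> assigned | voices=[64 - -]
Op 6: note_on(76): voice 1 is free -> assigned | voices=[64 76 -]
Op 7: note_on(86): voice 2 is free -> assigned | voices=[64 76 86]
Op 8: note_on(63): all voices busy, STEAL voice 0 (pitch 64, oldest) -> assign | voices=[63 76 86]
Op 9: note_off(63): free voice 0 | voices=[- 76 86]

Answer: - 76 86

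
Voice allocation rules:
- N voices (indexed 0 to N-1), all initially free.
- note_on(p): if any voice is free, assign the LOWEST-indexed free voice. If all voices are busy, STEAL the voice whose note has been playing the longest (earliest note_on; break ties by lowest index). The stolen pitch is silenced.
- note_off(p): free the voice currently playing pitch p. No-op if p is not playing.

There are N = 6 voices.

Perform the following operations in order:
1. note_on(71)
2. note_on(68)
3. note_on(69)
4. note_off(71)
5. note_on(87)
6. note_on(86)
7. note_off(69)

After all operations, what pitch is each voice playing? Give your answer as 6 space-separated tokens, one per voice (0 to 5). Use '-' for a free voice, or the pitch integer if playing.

Op 1: note_on(71): voice 0 is free -> assigned | voices=[71 - - - - -]
Op 2: note_on(68): voice 1 is free -> assigned | voices=[71 68 - - - -]
Op 3: note_on(69): voice 2 is free -> assigned | voices=[71 68 69 - - -]
Op 4: note_off(71): free voice 0 | voices=[- 68 69 - - -]
Op 5: note_on(87): voice 0 is free -> assigned | voices=[87 68 69 - - -]
Op 6: note_on(86): voice 3 is free -> assigned | voices=[87 68 69 86 - -]
Op 7: note_off(69): free voice 2 | voices=[87 68 - 86 - -]

Answer: 87 68 - 86 - -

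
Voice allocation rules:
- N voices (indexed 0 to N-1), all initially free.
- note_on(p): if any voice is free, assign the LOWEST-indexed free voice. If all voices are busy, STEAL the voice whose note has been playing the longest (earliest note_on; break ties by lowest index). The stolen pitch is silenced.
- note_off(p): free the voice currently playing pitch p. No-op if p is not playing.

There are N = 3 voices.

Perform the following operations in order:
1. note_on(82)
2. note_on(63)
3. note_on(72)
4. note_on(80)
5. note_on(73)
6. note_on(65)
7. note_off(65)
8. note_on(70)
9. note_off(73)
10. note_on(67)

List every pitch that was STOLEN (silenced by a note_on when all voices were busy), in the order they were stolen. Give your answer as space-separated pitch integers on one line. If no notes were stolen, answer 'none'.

Answer: 82 63 72

Derivation:
Op 1: note_on(82): voice 0 is free -> assigned | voices=[82 - -]
Op 2: note_on(63): voice 1 is free -> assigned | voices=[82 63 -]
Op 3: note_on(72): voice 2 is free -> assigned | voices=[82 63 72]
Op 4: note_on(80): all voices busy, STEAL voice 0 (pitch 82, oldest) -> assign | voices=[80 63 72]
Op 5: note_on(73): all voices busy, STEAL voice 1 (pitch 63, oldest) -> assign | voices=[80 73 72]
Op 6: note_on(65): all voices busy, STEAL voice 2 (pitch 72, oldest) -> assign | voices=[80 73 65]
Op 7: note_off(65): free voice 2 | voices=[80 73 -]
Op 8: note_on(70): voice 2 is free -> assigned | voices=[80 73 70]
Op 9: note_off(73): free voice 1 | voices=[80 - 70]
Op 10: note_on(67): voice 1 is free -> assigned | voices=[80 67 70]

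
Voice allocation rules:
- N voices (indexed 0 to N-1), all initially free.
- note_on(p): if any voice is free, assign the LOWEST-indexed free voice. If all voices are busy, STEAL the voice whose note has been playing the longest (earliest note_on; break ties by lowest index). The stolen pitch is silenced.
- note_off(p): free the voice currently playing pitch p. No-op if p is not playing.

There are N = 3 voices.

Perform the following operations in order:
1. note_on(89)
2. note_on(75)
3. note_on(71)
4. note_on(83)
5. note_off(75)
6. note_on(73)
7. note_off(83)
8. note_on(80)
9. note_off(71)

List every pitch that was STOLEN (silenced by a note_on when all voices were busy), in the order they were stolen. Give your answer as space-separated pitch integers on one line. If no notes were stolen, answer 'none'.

Op 1: note_on(89): voice 0 is free -> assigned | voices=[89 - -]
Op 2: note_on(75): voice 1 is free -> assigned | voices=[89 75 -]
Op 3: note_on(71): voice 2 is free -> assigned | voices=[89 75 71]
Op 4: note_on(83): all voices busy, STEAL voice 0 (pitch 89, oldest) -> assign | voices=[83 75 71]
Op 5: note_off(75): free voice 1 | voices=[83 - 71]
Op 6: note_on(73): voice 1 is free -> assigned | voices=[83 73 71]
Op 7: note_off(83): free voice 0 | voices=[- 73 71]
Op 8: note_on(80): voice 0 is free -> assigned | voices=[80 73 71]
Op 9: note_off(71): free voice 2 | voices=[80 73 -]

Answer: 89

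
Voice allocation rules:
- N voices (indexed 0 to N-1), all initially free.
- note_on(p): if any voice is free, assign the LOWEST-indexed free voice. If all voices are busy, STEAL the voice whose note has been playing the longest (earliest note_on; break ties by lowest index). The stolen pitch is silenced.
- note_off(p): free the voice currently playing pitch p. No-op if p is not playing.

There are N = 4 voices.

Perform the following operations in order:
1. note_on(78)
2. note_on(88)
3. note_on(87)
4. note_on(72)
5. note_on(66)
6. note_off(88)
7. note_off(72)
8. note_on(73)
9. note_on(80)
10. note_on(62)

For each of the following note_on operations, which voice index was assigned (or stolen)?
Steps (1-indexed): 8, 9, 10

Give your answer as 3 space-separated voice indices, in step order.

Answer: 1 3 2

Derivation:
Op 1: note_on(78): voice 0 is free -> assigned | voices=[78 - - -]
Op 2: note_on(88): voice 1 is free -> assigned | voices=[78 88 - -]
Op 3: note_on(87): voice 2 is free -> assigned | voices=[78 88 87 -]
Op 4: note_on(72): voice 3 is free -> assigned | voices=[78 88 87 72]
Op 5: note_on(66): all voices busy, STEAL voice 0 (pitch 78, oldest) -> assign | voices=[66 88 87 72]
Op 6: note_off(88): free voice 1 | voices=[66 - 87 72]
Op 7: note_off(72): free voice 3 | voices=[66 - 87 -]
Op 8: note_on(73): voice 1 is free -> assigned | voices=[66 73 87 -]
Op 9: note_on(80): voice 3 is free -> assigned | voices=[66 73 87 80]
Op 10: note_on(62): all voices busy, STEAL voice 2 (pitch 87, oldest) -> assign | voices=[66 73 62 80]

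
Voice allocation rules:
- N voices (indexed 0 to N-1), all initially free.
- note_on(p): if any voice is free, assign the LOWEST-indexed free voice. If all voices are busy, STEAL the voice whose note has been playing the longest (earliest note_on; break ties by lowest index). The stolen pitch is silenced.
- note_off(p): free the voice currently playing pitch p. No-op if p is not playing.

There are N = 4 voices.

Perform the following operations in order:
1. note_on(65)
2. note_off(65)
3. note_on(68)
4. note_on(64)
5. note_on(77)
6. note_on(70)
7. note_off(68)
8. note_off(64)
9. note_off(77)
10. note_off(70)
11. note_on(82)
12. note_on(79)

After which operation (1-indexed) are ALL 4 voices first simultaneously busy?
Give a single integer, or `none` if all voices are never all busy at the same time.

Op 1: note_on(65): voice 0 is free -> assigned | voices=[65 - - -]
Op 2: note_off(65): free voice 0 | voices=[- - - -]
Op 3: note_on(68): voice 0 is free -> assigned | voices=[68 - - -]
Op 4: note_on(64): voice 1 is free -> assigned | voices=[68 64 - -]
Op 5: note_on(77): voice 2 is free -> assigned | voices=[68 64 77 -]
Op 6: note_on(70): voice 3 is free -> assigned | voices=[68 64 77 70]
Op 7: note_off(68): free voice 0 | voices=[- 64 77 70]
Op 8: note_off(64): free voice 1 | voices=[- - 77 70]
Op 9: note_off(77): free voice 2 | voices=[- - - 70]
Op 10: note_off(70): free voice 3 | voices=[- - - -]
Op 11: note_on(82): voice 0 is free -> assigned | voices=[82 - - -]
Op 12: note_on(79): voice 1 is free -> assigned | voices=[82 79 - -]

Answer: 6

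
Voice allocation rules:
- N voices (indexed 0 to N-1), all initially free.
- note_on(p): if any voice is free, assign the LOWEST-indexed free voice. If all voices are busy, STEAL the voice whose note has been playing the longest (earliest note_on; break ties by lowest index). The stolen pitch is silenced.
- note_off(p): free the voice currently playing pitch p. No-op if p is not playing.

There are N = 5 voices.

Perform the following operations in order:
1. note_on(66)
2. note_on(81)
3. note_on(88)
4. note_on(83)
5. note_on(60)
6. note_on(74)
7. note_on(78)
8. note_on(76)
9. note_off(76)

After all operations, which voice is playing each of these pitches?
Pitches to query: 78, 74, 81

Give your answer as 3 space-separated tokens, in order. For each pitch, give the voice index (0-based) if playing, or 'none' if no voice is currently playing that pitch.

Op 1: note_on(66): voice 0 is free -> assigned | voices=[66 - - - -]
Op 2: note_on(81): voice 1 is free -> assigned | voices=[66 81 - - -]
Op 3: note_on(88): voice 2 is free -> assigned | voices=[66 81 88 - -]
Op 4: note_on(83): voice 3 is free -> assigned | voices=[66 81 88 83 -]
Op 5: note_on(60): voice 4 is free -> assigned | voices=[66 81 88 83 60]
Op 6: note_on(74): all voices busy, STEAL voice 0 (pitch 66, oldest) -> assign | voices=[74 81 88 83 60]
Op 7: note_on(78): all voices busy, STEAL voice 1 (pitch 81, oldest) -> assign | voices=[74 78 88 83 60]
Op 8: note_on(76): all voices busy, STEAL voice 2 (pitch 88, oldest) -> assign | voices=[74 78 76 83 60]
Op 9: note_off(76): free voice 2 | voices=[74 78 - 83 60]

Answer: 1 0 none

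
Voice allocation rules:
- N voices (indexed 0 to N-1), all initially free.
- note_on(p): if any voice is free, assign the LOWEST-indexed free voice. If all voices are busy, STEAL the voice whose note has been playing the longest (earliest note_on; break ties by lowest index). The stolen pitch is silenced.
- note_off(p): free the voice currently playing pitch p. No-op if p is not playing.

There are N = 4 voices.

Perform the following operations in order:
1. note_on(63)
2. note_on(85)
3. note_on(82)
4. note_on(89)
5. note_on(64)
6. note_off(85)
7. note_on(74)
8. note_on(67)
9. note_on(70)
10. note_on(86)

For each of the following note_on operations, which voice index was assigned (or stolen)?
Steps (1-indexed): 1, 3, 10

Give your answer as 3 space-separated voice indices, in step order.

Answer: 0 2 0

Derivation:
Op 1: note_on(63): voice 0 is free -> assigned | voices=[63 - - -]
Op 2: note_on(85): voice 1 is free -> assigned | voices=[63 85 - -]
Op 3: note_on(82): voice 2 is free -> assigned | voices=[63 85 82 -]
Op 4: note_on(89): voice 3 is free -> assigned | voices=[63 85 82 89]
Op 5: note_on(64): all voices busy, STEAL voice 0 (pitch 63, oldest) -> assign | voices=[64 85 82 89]
Op 6: note_off(85): free voice 1 | voices=[64 - 82 89]
Op 7: note_on(74): voice 1 is free -> assigned | voices=[64 74 82 89]
Op 8: note_on(67): all voices busy, STEAL voice 2 (pitch 82, oldest) -> assign | voices=[64 74 67 89]
Op 9: note_on(70): all voices busy, STEAL voice 3 (pitch 89, oldest) -> assign | voices=[64 74 67 70]
Op 10: note_on(86): all voices busy, STEAL voice 0 (pitch 64, oldest) -> assign | voices=[86 74 67 70]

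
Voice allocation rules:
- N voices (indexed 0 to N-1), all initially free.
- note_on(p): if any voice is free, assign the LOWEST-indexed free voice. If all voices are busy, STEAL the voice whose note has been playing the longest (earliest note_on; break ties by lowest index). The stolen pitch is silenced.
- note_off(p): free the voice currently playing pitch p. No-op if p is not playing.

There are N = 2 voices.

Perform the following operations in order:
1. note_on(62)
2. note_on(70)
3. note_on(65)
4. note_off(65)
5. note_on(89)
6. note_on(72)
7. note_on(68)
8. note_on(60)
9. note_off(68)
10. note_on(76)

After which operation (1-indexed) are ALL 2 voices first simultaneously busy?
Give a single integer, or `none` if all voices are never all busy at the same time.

Op 1: note_on(62): voice 0 is free -> assigned | voices=[62 -]
Op 2: note_on(70): voice 1 is free -> assigned | voices=[62 70]
Op 3: note_on(65): all voices busy, STEAL voice 0 (pitch 62, oldest) -> assign | voices=[65 70]
Op 4: note_off(65): free voice 0 | voices=[- 70]
Op 5: note_on(89): voice 0 is free -> assigned | voices=[89 70]
Op 6: note_on(72): all voices busy, STEAL voice 1 (pitch 70, oldest) -> assign | voices=[89 72]
Op 7: note_on(68): all voices busy, STEAL voice 0 (pitch 89, oldest) -> assign | voices=[68 72]
Op 8: note_on(60): all voices busy, STEAL voice 1 (pitch 72, oldest) -> assign | voices=[68 60]
Op 9: note_off(68): free voice 0 | voices=[- 60]
Op 10: note_on(76): voice 0 is free -> assigned | voices=[76 60]

Answer: 2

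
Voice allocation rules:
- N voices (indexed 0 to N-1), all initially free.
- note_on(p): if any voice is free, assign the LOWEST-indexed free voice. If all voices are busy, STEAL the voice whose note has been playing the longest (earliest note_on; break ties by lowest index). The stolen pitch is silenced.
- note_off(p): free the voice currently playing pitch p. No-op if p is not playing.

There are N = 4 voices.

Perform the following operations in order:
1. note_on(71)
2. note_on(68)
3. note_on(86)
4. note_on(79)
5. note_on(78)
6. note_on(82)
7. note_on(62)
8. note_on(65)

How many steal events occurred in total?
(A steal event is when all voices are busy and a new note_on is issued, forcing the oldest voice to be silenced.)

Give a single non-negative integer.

Answer: 4

Derivation:
Op 1: note_on(71): voice 0 is free -> assigned | voices=[71 - - -]
Op 2: note_on(68): voice 1 is free -> assigned | voices=[71 68 - -]
Op 3: note_on(86): voice 2 is free -> assigned | voices=[71 68 86 -]
Op 4: note_on(79): voice 3 is free -> assigned | voices=[71 68 86 79]
Op 5: note_on(78): all voices busy, STEAL voice 0 (pitch 71, oldest) -> assign | voices=[78 68 86 79]
Op 6: note_on(82): all voices busy, STEAL voice 1 (pitch 68, oldest) -> assign | voices=[78 82 86 79]
Op 7: note_on(62): all voices busy, STEAL voice 2 (pitch 86, oldest) -> assign | voices=[78 82 62 79]
Op 8: note_on(65): all voices busy, STEAL voice 3 (pitch 79, oldest) -> assign | voices=[78 82 62 65]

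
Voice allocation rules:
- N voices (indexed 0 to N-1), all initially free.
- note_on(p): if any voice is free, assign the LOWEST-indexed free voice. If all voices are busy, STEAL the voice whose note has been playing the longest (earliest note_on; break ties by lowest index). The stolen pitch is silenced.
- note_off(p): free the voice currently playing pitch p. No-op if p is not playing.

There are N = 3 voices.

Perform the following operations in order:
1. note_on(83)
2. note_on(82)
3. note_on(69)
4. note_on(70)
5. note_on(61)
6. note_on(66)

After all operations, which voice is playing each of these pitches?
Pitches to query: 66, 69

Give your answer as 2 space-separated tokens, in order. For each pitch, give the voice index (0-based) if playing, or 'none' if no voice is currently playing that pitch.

Answer: 2 none

Derivation:
Op 1: note_on(83): voice 0 is free -> assigned | voices=[83 - -]
Op 2: note_on(82): voice 1 is free -> assigned | voices=[83 82 -]
Op 3: note_on(69): voice 2 is free -> assigned | voices=[83 82 69]
Op 4: note_on(70): all voices busy, STEAL voice 0 (pitch 83, oldest) -> assign | voices=[70 82 69]
Op 5: note_on(61): all voices busy, STEAL voice 1 (pitch 82, oldest) -> assign | voices=[70 61 69]
Op 6: note_on(66): all voices busy, STEAL voice 2 (pitch 69, oldest) -> assign | voices=[70 61 66]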